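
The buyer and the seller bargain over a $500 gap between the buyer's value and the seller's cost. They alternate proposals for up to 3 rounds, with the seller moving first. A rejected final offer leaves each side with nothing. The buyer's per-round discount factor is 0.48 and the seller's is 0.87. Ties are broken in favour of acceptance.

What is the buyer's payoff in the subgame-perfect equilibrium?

31.2

Round 3 (the seller proposes): rejection yields 0 for the buyer; the seller offers 0 and keeps 500.
Round 2 (the buyer proposes): the seller can get 500 next round, worth 0.87 × 500 = 435 now, so the buyer offers 435, keeping 65.
Round 1 (the seller proposes): the buyer can get 65 next round, worth 0.48 × 65 = 31.2 now. The seller offers 31.2 and keeps 500 − 31.2 = 468.8.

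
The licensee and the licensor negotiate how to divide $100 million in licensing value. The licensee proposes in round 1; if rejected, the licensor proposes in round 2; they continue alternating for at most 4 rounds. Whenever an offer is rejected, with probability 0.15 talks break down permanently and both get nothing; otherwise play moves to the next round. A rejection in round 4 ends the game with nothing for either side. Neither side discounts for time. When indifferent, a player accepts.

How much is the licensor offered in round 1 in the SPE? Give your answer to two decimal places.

By backward induction:
Round 4 (the licensor proposes): the licensee will accept anything ≥ 0, so the licensor offers 0 and keeps 100.
Round 3 (the licensee proposes): rejecting gives the licensor an expected 0.85 × 100 = 85, so the licensee offers 85, keeping 15.
Round 2 (the licensor proposes): rejecting gives the licensee an expected 0.85 × 15 = 12.75, so the licensor offers 12.75, keeping 87.25.
Round 1 (the licensee proposes): rejecting gives the licensor an expected 0.85 × 87.25 = 74.1625; the licensee offers that and keeps 25.8375.

74.16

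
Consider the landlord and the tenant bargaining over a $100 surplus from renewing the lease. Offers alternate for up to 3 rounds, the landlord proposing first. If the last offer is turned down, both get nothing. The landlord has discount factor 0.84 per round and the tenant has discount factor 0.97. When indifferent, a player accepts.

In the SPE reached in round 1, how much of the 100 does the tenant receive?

Round 3 (the landlord proposes): the tenant will accept anything ≥ 0, so the landlord offers 0 and keeps 100.
Round 2 (the tenant proposes): the landlord can get 100 next round, worth 0.84 × 100 = 84 now. The tenant offers 84 and keeps 100 − 84 = 16.
Round 1 (the landlord proposes): the tenant can get 16 next round, worth 0.97 × 16 = 15.52 now, so the landlord offers 15.52, keeping 84.48.

15.52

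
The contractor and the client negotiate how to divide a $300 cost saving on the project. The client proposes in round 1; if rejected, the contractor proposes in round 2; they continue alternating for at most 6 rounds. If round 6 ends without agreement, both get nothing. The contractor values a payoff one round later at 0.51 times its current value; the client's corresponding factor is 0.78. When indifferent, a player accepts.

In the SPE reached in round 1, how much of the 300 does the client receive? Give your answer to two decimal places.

Work backward from the last round.
Round 6 (the contractor proposes): rejection yields 0 for the client; the contractor offers 0 and keeps 300.
Round 5 (the client proposes): the contractor can get 300 next round, worth 0.51 × 300 = 153 now; the client offers that and keeps 147.
Round 4 (the contractor proposes): the client can get 147 next round, worth 0.78 × 147 = 114.66 now, so the contractor offers 114.66, keeping 185.34.
Round 3 (the client proposes): the contractor can get 185.34 next round, worth 0.51 × 185.34 = 94.5234 now, so the client offers 94.5234, keeping 205.4766.
Round 2 (the contractor proposes): the client can get 205.4766 next round, worth 0.78 × 205.4766 = 160.271748 now, so the contractor offers 160.271748, keeping 139.728252.
Round 1 (the client proposes): the contractor can get 139.728252 next round, worth 0.51 × 139.728252 = 71.26140852 now; the client offers that and keeps 228.73859148.

228.74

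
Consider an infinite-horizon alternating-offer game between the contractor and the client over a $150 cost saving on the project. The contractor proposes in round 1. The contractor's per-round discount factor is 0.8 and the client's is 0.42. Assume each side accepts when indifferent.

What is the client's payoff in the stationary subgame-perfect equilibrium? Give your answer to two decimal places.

Let x be the contractor's share when the contractor proposes and y be the client's share when the client proposes.
The client accepts iff offered ≥ 0.42·y, so x = 150 − 0.42y. Symmetrically y = 150 − 0.8x.
Substituting: x = 150 − 0.42(150 − 0.8x), giving x(1 − 0.8·0.42) = 150(1 − 0.42).
So x = 150 × 0.58 / 0.664 ≈ 131.0241, and the client receives 150 − x ≈ 18.9759.

18.98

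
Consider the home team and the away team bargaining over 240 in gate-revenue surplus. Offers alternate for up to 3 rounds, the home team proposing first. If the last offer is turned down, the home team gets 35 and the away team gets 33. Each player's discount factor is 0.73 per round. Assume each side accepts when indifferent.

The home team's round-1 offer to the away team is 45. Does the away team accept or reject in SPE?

Work out the away team's continuation value if the offer is rejected.
Round 3 (the home team proposes): the away team gets 33 if talks fail, so the home team offers 33 and keeps 207.
Round 2 (the away team proposes): the home team can get 207 next round, worth 0.73 × 207 = 151.11 now. The away team offers 151.11 and keeps 240 − 151.11 = 88.89.
So by rejecting in round 1, the away team gets 88.89 next round, worth 0.73 × 88.89 = 64.8897 now.
Offer 45 < 64.8897, so the away team rejects.

Reject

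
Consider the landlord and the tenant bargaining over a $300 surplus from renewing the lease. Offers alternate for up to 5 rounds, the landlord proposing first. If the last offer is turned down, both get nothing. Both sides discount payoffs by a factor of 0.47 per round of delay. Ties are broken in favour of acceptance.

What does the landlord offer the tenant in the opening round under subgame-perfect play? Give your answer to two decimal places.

91.24

Round 5 (the landlord proposes): the tenant will accept anything ≥ 0, so the landlord offers 0 and keeps 300.
Round 4 (the tenant proposes): the landlord can get 300 next round, worth 0.47 × 300 = 141 now, so the tenant offers 141, keeping 159.
Round 3 (the landlord proposes): the tenant can get 159 next round, worth 0.47 × 159 = 74.73 now, so the landlord offers 74.73, keeping 225.27.
Round 2 (the tenant proposes): the landlord can get 225.27 next round, worth 0.47 × 225.27 = 105.8769 now; the tenant offers that and keeps 194.1231.
Round 1 (the landlord proposes): the tenant can get 194.1231 next round, worth 0.47 × 194.1231 = 91.237857 now. The landlord offers 91.237857 and keeps 300 − 91.237857 = 208.762143.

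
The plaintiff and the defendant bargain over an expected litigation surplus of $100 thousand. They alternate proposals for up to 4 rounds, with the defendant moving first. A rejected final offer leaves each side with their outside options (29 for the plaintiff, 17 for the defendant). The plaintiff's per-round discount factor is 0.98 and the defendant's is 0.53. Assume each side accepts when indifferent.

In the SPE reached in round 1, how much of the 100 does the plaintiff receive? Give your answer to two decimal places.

Round 4 (the plaintiff proposes): the defendant gets 17 if talks fail, so the plaintiff offers 17 and keeps 83.
Round 3 (the defendant proposes): the plaintiff can get 83 next round, worth 0.98 × 83 = 81.34 now; the defendant offers that and keeps 18.66.
Round 2 (the plaintiff proposes): the defendant can get 18.66 next round, worth 0.53 × 18.66 = 9.8898 now, so the plaintiff offers 9.8898, keeping 90.1102.
Round 1 (the defendant proposes): the plaintiff can get 90.1102 next round, worth 0.98 × 90.1102 = 88.307996 now, so the defendant offers 88.307996, keeping 11.692004.

88.31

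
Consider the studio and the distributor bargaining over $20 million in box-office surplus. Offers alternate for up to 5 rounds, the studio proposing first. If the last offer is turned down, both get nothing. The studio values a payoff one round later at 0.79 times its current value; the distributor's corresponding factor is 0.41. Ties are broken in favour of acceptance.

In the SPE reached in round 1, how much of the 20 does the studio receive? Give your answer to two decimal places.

17.72

Solve by backward induction from round 5.
Round 5 (the studio proposes): the distributor will accept anything ≥ 0, so the studio offers 0 and keeps 20.
Round 4 (the distributor proposes): the studio can get 20 next round, worth 0.79 × 20 = 15.8 now, so the distributor offers 15.8, keeping 4.2.
Round 3 (the studio proposes): the distributor can get 4.2 next round, worth 0.41 × 4.2 = 1.722 now; the studio offers that and keeps 18.278.
Round 2 (the distributor proposes): the studio can get 18.278 next round, worth 0.79 × 18.278 = 14.43962 now; the distributor offers that and keeps 5.56038.
Round 1 (the studio proposes): the distributor can get 5.56038 next round, worth 0.41 × 5.56038 = 2.2797558 now; the studio offers that and keeps 17.7202442.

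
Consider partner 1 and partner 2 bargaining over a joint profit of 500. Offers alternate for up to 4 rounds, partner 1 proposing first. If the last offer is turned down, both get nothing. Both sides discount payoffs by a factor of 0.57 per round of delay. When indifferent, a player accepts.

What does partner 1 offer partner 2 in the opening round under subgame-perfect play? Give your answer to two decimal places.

Work backward from the last round.
Round 4 (partner 2 proposes): partner 1 will accept anything ≥ 0, so partner 2 offers 0 and keeps 500.
Round 3 (partner 1 proposes): partner 2 can get 500 next round, worth 0.57 × 500 = 285 now; partner 1 offers that and keeps 215.
Round 2 (partner 2 proposes): partner 1 can get 215 next round, worth 0.57 × 215 = 122.55 now, so partner 2 offers 122.55, keeping 377.45.
Round 1 (partner 1 proposes): partner 2 can get 377.45 next round, worth 0.57 × 377.45 = 215.1465 now, so partner 1 offers 215.1465, keeping 284.8535.

215.15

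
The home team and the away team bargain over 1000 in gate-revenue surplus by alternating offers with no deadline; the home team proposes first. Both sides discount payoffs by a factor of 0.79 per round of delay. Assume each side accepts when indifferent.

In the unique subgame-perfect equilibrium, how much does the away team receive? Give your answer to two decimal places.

Let x be the home team's share when the home team proposes and y be the away team's share when the away team proposes.
The away team accepts iff offered ≥ 0.79·y, so x = 1000 − 0.79y. Symmetrically y = 1000 − 0.79x.
Substituting: x = 1000 − 0.79(1000 − 0.79x), giving x(1 − 0.79·0.79) = 1000(1 − 0.79).
So x = 1000 × 0.21 / 0.3759 ≈ 558.6592, and the away team receives 1000 − x ≈ 441.3408.

441.34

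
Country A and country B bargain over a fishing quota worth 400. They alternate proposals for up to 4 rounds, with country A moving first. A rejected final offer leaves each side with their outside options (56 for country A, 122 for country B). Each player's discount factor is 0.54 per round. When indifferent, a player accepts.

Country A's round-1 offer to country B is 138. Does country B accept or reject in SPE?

Round 4 (country B proposes): country A gets 56 if talks fail, so country B offers 56 and keeps 344.
Round 3 (country A proposes): country B can get 344 next round, worth 0.54 × 344 = 185.76 now; country A offers that and keeps 214.24.
Round 2 (country B proposes): country A can get 214.24 next round, worth 0.54 × 214.24 = 115.6896 now; country B offers that and keeps 284.3104.
So by rejecting in round 1, country B gets 284.3104 next round, worth 0.54 × 284.3104 = 153.527616 now.
Offer 138 < 153.527616, so country B rejects.

Reject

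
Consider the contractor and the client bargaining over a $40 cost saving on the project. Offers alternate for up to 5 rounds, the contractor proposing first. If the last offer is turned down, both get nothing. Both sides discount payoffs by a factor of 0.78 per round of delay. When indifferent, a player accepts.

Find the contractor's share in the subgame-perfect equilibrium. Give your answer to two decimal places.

Work backward from the last round.
Round 5 (the contractor proposes): rejection yields 0 for the client; the contractor offers 0 and keeps 40.
Round 4 (the client proposes): the contractor can get 40 next round, worth 0.78 × 40 = 31.2 now. The client offers 31.2 and keeps 40 − 31.2 = 8.8.
Round 3 (the contractor proposes): the client can get 8.8 next round, worth 0.78 × 8.8 = 6.864 now. The contractor offers 6.864 and keeps 40 − 6.864 = 33.136.
Round 2 (the client proposes): the contractor can get 33.136 next round, worth 0.78 × 33.136 = 25.84608 now; the client offers that and keeps 14.15392.
Round 1 (the contractor proposes): the client can get 14.15392 next round, worth 0.78 × 14.15392 = 11.0400576 now; the contractor offers that and keeps 28.9599424.

28.96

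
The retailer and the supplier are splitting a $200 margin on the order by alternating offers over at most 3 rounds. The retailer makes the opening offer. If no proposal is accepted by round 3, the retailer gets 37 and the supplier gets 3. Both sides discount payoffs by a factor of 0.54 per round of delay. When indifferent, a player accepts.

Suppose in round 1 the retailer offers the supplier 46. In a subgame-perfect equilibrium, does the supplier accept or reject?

Work out the supplier's continuation value if the offer is rejected.
Round 3 (the retailer proposes): the supplier gets 3 if talks fail, so the retailer offers 3 and keeps 197.
Round 2 (the supplier proposes): the retailer can get 197 next round, worth 0.54 × 197 = 106.38 now, so the supplier offers 106.38, keeping 93.62.
So by rejecting in round 1, the supplier gets 93.62 next round, worth 0.54 × 93.62 = 50.5548 now.
Offer 46 < 50.5548, so the supplier rejects.

Reject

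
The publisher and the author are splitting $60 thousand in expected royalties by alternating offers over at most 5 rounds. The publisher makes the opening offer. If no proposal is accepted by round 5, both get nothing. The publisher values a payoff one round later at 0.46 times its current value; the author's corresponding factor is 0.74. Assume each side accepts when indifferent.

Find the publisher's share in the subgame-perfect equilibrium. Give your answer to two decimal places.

Round 5 (the publisher proposes): rejection yields 0 for the author; the publisher offers 0 and keeps 60.
Round 4 (the author proposes): the publisher can get 60 next round, worth 0.46 × 60 = 27.6 now. The author offers 27.6 and keeps 60 − 27.6 = 32.4.
Round 3 (the publisher proposes): the author can get 32.4 next round, worth 0.74 × 32.4 = 23.976 now. The publisher offers 23.976 and keeps 60 − 23.976 = 36.024.
Round 2 (the author proposes): the publisher can get 36.024 next round, worth 0.46 × 36.024 = 16.57104 now, so the author offers 16.57104, keeping 43.42896.
Round 1 (the publisher proposes): the author can get 43.42896 next round, worth 0.74 × 43.42896 = 32.1374304 now, so the publisher offers 32.1374304, keeping 27.8625696.

27.86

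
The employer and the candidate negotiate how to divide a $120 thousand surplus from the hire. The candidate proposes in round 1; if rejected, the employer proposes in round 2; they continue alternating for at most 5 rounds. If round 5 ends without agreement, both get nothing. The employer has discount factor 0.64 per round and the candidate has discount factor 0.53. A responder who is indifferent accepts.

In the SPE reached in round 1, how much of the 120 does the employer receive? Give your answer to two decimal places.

Round 5 (the candidate proposes): the employer will accept anything ≥ 0, so the candidate offers 0 and keeps 120.
Round 4 (the employer proposes): the candidate can get 120 next round, worth 0.53 × 120 = 63.6 now, so the employer offers 63.6, keeping 56.4.
Round 3 (the candidate proposes): the employer can get 56.4 next round, worth 0.64 × 56.4 = 36.096 now, so the candidate offers 36.096, keeping 83.904.
Round 2 (the employer proposes): the candidate can get 83.904 next round, worth 0.53 × 83.904 = 44.46912 now, so the employer offers 44.46912, keeping 75.53088.
Round 1 (the candidate proposes): the employer can get 75.53088 next round, worth 0.64 × 75.53088 = 48.3397632 now, so the candidate offers 48.3397632, keeping 71.6602368.

48.34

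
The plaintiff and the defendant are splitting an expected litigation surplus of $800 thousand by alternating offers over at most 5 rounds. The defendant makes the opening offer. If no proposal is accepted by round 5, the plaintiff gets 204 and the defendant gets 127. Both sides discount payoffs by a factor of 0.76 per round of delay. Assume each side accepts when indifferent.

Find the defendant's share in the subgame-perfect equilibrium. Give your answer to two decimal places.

Round 5 (the defendant proposes): the plaintiff gets 204 if talks fail, so the defendant offers 204 and keeps 596.
Round 4 (the plaintiff proposes): the defendant can get 596 next round, worth 0.76 × 596 = 452.96 now, so the plaintiff offers 452.96, keeping 347.04.
Round 3 (the defendant proposes): the plaintiff can get 347.04 next round, worth 0.76 × 347.04 = 263.7504 now; the defendant offers that and keeps 536.2496.
Round 2 (the plaintiff proposes): the defendant can get 536.2496 next round, worth 0.76 × 536.2496 = 407.549696 now. The plaintiff offers 407.549696 and keeps 800 − 407.549696 = 392.450304.
Round 1 (the defendant proposes): the plaintiff can get 392.450304 next round, worth 0.76 × 392.450304 = 298.26223104 now, so the defendant offers 298.26223104, keeping 501.73776896.

501.74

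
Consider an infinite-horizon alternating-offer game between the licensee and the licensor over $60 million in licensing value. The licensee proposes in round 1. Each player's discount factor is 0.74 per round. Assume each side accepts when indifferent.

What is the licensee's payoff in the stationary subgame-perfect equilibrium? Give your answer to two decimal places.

When the licensee proposes, the licensor accepts any offer worth at least 0.74 times what the licensor would get by proposing next round; and vice versa.
This gives x = 60 − 0.74y and y = 60 − 0.74x, where x and y are each side's share when it proposes.
Hence (1 − 0.74·0.74)x = 60(1 − 0.74), i.e. 0.4524·x = 15.6.
x ≈ 34.4828; the licensor's share is 60 − x ≈ 25.5172.

34.48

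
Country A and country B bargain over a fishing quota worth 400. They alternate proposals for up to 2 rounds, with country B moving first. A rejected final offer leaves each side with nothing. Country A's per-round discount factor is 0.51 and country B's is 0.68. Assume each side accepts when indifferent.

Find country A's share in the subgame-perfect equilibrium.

204

Solve by backward induction from round 2.
Round 2 (country A proposes): rejection yields 0 for country B; country A offers 0 and keeps 400.
Round 1 (country B proposes): country A can get 400 next round, worth 0.51 × 400 = 204 now; country B offers that and keeps 196.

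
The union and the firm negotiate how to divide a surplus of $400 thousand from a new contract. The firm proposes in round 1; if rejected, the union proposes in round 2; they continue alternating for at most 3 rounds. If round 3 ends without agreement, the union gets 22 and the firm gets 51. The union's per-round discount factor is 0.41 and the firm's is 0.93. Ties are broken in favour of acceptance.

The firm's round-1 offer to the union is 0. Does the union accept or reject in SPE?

Round 3 (the firm proposes): the union gets 22 if talks fail, so the firm offers 22 and keeps 378.
Round 2 (the union proposes): the firm can get 378 next round, worth 0.93 × 378 = 351.54 now; the union offers that and keeps 48.46.
So by rejecting in round 1, the union gets 48.46 next round, worth 0.41 × 48.46 = 19.8686 now.
Offer 0 < 19.8686, so the union rejects.

Reject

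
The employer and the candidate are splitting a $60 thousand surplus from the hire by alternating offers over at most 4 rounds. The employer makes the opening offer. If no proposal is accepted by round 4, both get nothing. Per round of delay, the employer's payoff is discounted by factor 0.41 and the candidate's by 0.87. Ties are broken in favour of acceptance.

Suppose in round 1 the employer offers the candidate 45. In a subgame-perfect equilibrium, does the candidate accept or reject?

Work out the candidate's continuation value if the offer is rejected.
Round 4 (the candidate proposes): the employer will accept anything ≥ 0, so the candidate offers 0 and keeps 60.
Round 3 (the employer proposes): the candidate can get 60 next round, worth 0.87 × 60 = 52.2 now. The employer offers 52.2 and keeps 60 − 52.2 = 7.8.
Round 2 (the candidate proposes): the employer can get 7.8 next round, worth 0.41 × 7.8 = 3.198 now, so the candidate offers 3.198, keeping 56.802.
So by rejecting in round 1, the candidate gets 56.802 next round, worth 0.87 × 56.802 = 49.41774 now.
Offer 45 < 49.41774, so the candidate rejects.

Reject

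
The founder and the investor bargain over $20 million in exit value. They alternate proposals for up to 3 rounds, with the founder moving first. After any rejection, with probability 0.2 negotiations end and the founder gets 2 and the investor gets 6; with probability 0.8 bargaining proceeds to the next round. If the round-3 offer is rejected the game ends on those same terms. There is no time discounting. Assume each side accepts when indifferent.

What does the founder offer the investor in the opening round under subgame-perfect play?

Round 3 (the founder proposes): the investor gets 6 if talks fail, so the founder offers 6 and keeps 14.
Round 2 (the investor proposes): rejecting gives the founder an expected 0.8 × 14 + 0.2 × 2 = 11.6. The investor offers 11.6 and keeps 20 − 11.6 = 8.4.
Round 1 (the founder proposes): rejecting gives the investor an expected 0.8 × 8.4 + 0.2 × 6 = 7.92, so the founder offers 7.92, keeping 12.08.

7.92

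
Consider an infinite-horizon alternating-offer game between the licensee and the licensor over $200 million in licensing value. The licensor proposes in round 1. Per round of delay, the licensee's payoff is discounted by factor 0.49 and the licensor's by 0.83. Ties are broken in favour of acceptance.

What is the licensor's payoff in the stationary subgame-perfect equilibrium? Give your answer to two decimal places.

Let x be the licensor's share when the licensor proposes and y be the licensee's share when the licensee proposes.
The licensee accepts iff offered ≥ 0.49·y, so x = 200 − 0.49y. Symmetrically y = 200 − 0.83x.
Substituting: x = 200 − 0.49(200 − 0.83x), giving x(1 − 0.83·0.49) = 200(1 − 0.49).
So x = 200 × 0.51 / 0.5933 ≈ 171.9198, and the licensee receives 200 − x ≈ 28.0802.

171.92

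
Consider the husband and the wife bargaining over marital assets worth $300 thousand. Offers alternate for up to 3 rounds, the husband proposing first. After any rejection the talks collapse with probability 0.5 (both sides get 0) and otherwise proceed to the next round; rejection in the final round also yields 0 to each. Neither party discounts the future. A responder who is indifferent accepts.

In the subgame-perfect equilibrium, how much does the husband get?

225

Round 3 (the husband proposes): rejection yields 0 for the wife; the husband offers 0 and keeps 300.
Round 2 (the wife proposes): rejecting gives the husband an expected 0.5 × 300 = 150. The wife offers 150 and keeps 300 − 150 = 150.
Round 1 (the husband proposes): rejecting gives the wife an expected 0.5 × 150 = 75. The husband offers 75 and keeps 300 − 75 = 225.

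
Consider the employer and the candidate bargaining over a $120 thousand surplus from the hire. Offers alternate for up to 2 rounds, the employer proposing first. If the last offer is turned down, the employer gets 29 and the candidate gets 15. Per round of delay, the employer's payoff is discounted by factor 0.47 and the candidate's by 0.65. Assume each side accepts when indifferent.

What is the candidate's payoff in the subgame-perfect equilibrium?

59.15

Round 2 (the candidate proposes): the employer gets 29 if talks fail, so the candidate offers 29 and keeps 91.
Round 1 (the employer proposes): the candidate can get 91 next round, worth 0.65 × 91 = 59.15 now; the employer offers that and keeps 60.85.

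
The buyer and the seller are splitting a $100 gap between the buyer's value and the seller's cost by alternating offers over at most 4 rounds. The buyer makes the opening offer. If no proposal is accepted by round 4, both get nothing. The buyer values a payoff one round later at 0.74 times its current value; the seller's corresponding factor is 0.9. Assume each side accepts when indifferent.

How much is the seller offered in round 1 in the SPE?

83.34

Round 4 (the seller proposes): rejection yields 0 for the buyer; the seller offers 0 and keeps 100.
Round 3 (the buyer proposes): the seller can get 100 next round, worth 0.9 × 100 = 90 now; the buyer offers that and keeps 10.
Round 2 (the seller proposes): the buyer can get 10 next round, worth 0.74 × 10 = 7.4 now, so the seller offers 7.4, keeping 92.6.
Round 1 (the buyer proposes): the seller can get 92.6 next round, worth 0.9 × 92.6 = 83.34 now, so the buyer offers 83.34, keeping 16.66.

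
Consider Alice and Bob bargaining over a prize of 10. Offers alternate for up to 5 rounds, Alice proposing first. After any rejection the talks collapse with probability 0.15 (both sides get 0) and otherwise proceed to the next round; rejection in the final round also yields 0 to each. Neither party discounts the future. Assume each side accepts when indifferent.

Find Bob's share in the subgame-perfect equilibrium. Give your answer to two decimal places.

2.20

Round 5 (Alice proposes): rejection yields 0 for Bob; Alice offers 0 and keeps 10.
Round 4 (Bob proposes): rejecting gives Alice an expected 0.85 × 10 = 8.5; Bob offers that and keeps 1.5.
Round 3 (Alice proposes): rejecting gives Bob an expected 0.85 × 1.5 = 1.275; Alice offers that and keeps 8.725.
Round 2 (Bob proposes): rejecting gives Alice an expected 0.85 × 8.725 = 7.41625; Bob offers that and keeps 2.58375.
Round 1 (Alice proposes): rejecting gives Bob an expected 0.85 × 2.58375 = 2.1961875; Alice offers that and keeps 7.8038125.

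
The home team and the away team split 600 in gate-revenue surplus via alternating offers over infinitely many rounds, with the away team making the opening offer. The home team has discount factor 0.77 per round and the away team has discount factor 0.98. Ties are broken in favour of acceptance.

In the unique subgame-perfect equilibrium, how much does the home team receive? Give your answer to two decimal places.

37.65

When the away team proposes, the home team accepts any offer worth at least 0.77 times what the home team would get by proposing next round; and vice versa.
This gives x = 600 − 0.77y and y = 600 − 0.98x, where x and y are each side's share when it proposes.
Hence (1 − 0.77·0.98)x = 600(1 − 0.77), i.e. 0.2454·x = 138.
x ≈ 562.3472; the home team's share is 600 − x ≈ 37.6528.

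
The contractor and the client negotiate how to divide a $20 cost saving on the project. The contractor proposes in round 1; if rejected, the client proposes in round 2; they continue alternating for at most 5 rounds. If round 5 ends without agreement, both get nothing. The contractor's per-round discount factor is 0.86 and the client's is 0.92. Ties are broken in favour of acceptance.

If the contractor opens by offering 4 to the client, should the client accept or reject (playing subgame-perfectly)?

Reject

Round 5 (the contractor proposes): rejection yields 0 for the client; the contractor offers 0 and keeps 20.
Round 4 (the client proposes): the contractor can get 20 next round, worth 0.86 × 20 = 17.2 now, so the client offers 17.2, keeping 2.8.
Round 3 (the contractor proposes): the client can get 2.8 next round, worth 0.92 × 2.8 = 2.576 now; the contractor offers that and keeps 17.424.
Round 2 (the client proposes): the contractor can get 17.424 next round, worth 0.86 × 17.424 = 14.98464 now. The client offers 14.98464 and keeps 20 − 14.98464 = 5.01536.
So by rejecting in round 1, the client gets 5.01536 next round, worth 0.92 × 5.01536 = 4.6141312 now.
Offer 4 < 4.6141312, so the client rejects.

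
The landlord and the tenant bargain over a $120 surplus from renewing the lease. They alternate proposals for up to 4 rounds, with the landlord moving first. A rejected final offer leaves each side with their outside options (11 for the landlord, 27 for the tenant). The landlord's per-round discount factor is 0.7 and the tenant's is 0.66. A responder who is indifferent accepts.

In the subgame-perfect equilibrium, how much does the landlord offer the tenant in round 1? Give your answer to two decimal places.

57.00

Round 4 (the tenant proposes): the landlord gets 11 if talks fail, so the tenant offers 11 and keeps 109.
Round 3 (the landlord proposes): the tenant can get 109 next round, worth 0.66 × 109 = 71.94 now. The landlord offers 71.94 and keeps 120 − 71.94 = 48.06.
Round 2 (the tenant proposes): the landlord can get 48.06 next round, worth 0.7 × 48.06 = 33.642 now; the tenant offers that and keeps 86.358.
Round 1 (the landlord proposes): the tenant can get 86.358 next round, worth 0.66 × 86.358 = 56.99628 now; the landlord offers that and keeps 63.00372.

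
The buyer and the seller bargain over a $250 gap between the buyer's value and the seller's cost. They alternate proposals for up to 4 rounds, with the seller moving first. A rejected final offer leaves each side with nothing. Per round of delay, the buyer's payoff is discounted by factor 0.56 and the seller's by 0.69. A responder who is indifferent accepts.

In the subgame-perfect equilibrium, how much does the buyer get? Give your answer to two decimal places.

97.50

Round 4 (the buyer proposes): rejection yields 0 for the seller; the buyer offers 0 and keeps 250.
Round 3 (the seller proposes): the buyer can get 250 next round, worth 0.56 × 250 = 140 now. The seller offers 140 and keeps 250 − 140 = 110.
Round 2 (the buyer proposes): the seller can get 110 next round, worth 0.69 × 110 = 75.9 now, so the buyer offers 75.9, keeping 174.1.
Round 1 (the seller proposes): the buyer can get 174.1 next round, worth 0.56 × 174.1 = 97.496 now; the seller offers that and keeps 152.504.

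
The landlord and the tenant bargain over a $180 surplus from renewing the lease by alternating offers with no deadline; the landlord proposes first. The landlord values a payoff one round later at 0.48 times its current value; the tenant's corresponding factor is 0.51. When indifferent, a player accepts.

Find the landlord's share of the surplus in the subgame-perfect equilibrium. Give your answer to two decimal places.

116.79

Let x be the landlord's share when the landlord proposes and y be the tenant's share when the tenant proposes.
The tenant accepts iff offered ≥ 0.51·y, so x = 180 − 0.51y. Symmetrically y = 180 − 0.48x.
Substituting: x = 180 − 0.51(180 − 0.48x), giving x(1 − 0.48·0.51) = 180(1 − 0.51).
So x = 180 × 0.49 / 0.7552 ≈ 116.7903, and the tenant receives 180 − x ≈ 63.2097.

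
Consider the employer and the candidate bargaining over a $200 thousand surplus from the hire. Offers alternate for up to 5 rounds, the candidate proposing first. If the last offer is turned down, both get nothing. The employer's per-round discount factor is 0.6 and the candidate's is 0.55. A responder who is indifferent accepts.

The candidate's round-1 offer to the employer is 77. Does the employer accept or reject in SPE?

Accept

Round 5 (the candidate proposes): the employer will accept anything ≥ 0, so the candidate offers 0 and keeps 200.
Round 4 (the employer proposes): the candidate can get 200 next round, worth 0.55 × 200 = 110 now. The employer offers 110 and keeps 200 − 110 = 90.
Round 3 (the candidate proposes): the employer can get 90 next round, worth 0.6 × 90 = 54 now. The candidate offers 54 and keeps 200 − 54 = 146.
Round 2 (the employer proposes): the candidate can get 146 next round, worth 0.55 × 146 = 80.3 now, so the employer offers 80.3, keeping 119.7.
So by rejecting in round 1, the employer gets 119.7 next round, worth 0.6 × 119.7 = 71.82 now.
Offer 77 ≥ 71.82, so the employer accepts.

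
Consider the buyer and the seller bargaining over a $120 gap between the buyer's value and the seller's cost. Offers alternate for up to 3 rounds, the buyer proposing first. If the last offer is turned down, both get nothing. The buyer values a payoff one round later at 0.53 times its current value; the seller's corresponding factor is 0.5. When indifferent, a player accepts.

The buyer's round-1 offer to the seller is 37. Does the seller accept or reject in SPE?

Round 3 (the buyer proposes): rejection yields 0 for the seller; the buyer offers 0 and keeps 120.
Round 2 (the seller proposes): the buyer can get 120 next round, worth 0.53 × 120 = 63.6 now; the seller offers that and keeps 56.4.
So by rejecting in round 1, the seller gets 56.4 next round, worth 0.5 × 56.4 = 28.2 now.
Offer 37 ≥ 28.2, so the seller accepts.

Accept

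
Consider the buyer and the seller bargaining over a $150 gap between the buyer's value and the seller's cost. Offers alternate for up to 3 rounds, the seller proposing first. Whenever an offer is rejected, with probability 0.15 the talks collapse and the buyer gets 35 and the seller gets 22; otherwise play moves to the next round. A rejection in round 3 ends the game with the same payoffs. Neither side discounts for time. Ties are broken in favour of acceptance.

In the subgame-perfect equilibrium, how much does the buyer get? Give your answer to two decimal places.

46.86

Round 3 (the seller proposes): the buyer gets 35 if talks fail, so the seller offers 35 and keeps 115.
Round 2 (the buyer proposes): rejecting gives the seller an expected 0.85 × 115 + 0.15 × 22 = 101.05. The buyer offers 101.05 and keeps 150 − 101.05 = 48.95.
Round 1 (the seller proposes): rejecting gives the buyer an expected 0.85 × 48.95 + 0.15 × 35 = 46.8575. The seller offers 46.8575 and keeps 150 − 46.8575 = 103.1425.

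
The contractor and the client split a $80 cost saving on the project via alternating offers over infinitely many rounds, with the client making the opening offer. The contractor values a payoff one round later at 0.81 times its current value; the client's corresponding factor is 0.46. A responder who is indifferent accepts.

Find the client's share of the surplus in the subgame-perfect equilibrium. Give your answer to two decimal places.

24.23

When the client proposes, the contractor accepts any offer worth at least 0.81 times what the contractor would get by proposing next round; and vice versa.
This gives x = 80 − 0.81y and y = 80 − 0.46x, where x and y are each side's share when it proposes.
Hence (1 − 0.81·0.46)x = 80(1 − 0.81), i.e. 0.6274·x = 15.2.
x ≈ 24.2270; the contractor's share is 80 − x ≈ 55.7730.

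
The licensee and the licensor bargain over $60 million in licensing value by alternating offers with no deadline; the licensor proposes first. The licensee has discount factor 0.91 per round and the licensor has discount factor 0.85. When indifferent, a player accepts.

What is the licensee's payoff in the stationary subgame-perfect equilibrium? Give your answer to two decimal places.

Let x be the licensor's share when the licensor proposes and y be the licensee's share when the licensee proposes.
The licensee accepts iff offered ≥ 0.91·y, so x = 60 − 0.91y. Symmetrically y = 60 − 0.85x.
Substituting: x = 60 − 0.91(60 − 0.85x), giving x(1 − 0.85·0.91) = 60(1 − 0.91).
So x = 60 × 0.09 / 0.2265 ≈ 23.8411, and the licensee receives 60 − x ≈ 36.1589.

36.16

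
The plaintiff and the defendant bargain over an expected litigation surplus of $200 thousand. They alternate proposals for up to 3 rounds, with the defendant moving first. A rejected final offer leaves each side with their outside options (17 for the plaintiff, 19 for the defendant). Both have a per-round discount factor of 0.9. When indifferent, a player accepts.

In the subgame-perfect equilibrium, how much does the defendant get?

Round 3 (the defendant proposes): the plaintiff gets 17 if talks fail, so the defendant offers 17 and keeps 183.
Round 2 (the plaintiff proposes): the defendant can get 183 next round, worth 0.9 × 183 = 164.7 now, so the plaintiff offers 164.7, keeping 35.3.
Round 1 (the defendant proposes): the plaintiff can get 35.3 next round, worth 0.9 × 35.3 = 31.77 now. The defendant offers 31.77 and keeps 200 − 31.77 = 168.23.

168.23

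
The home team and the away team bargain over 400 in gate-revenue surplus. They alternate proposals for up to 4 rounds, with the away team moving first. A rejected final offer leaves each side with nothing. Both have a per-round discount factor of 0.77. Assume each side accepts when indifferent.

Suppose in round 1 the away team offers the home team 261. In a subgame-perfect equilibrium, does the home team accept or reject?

Round 4 (the home team proposes): rejection yields 0 for the away team; the home team offers 0 and keeps 400.
Round 3 (the away team proposes): the home team can get 400 next round, worth 0.77 × 400 = 308 now; the away team offers that and keeps 92.
Round 2 (the home team proposes): the away team can get 92 next round, worth 0.77 × 92 = 70.84 now. The home team offers 70.84 and keeps 400 − 70.84 = 329.16.
So by rejecting in round 1, the home team gets 329.16 next round, worth 0.77 × 329.16 = 253.4532 now.
Offer 261 ≥ 253.4532, so the home team accepts.

Accept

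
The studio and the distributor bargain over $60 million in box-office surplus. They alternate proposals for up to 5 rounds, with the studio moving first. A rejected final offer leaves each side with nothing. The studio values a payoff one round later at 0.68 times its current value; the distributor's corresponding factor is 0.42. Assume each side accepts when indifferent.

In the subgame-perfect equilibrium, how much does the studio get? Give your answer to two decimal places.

Solve by backward induction from round 5.
Round 5 (the studio proposes): rejection yields 0 for the distributor; the studio offers 0 and keeps 60.
Round 4 (the distributor proposes): the studio can get 60 next round, worth 0.68 × 60 = 40.8 now, so the distributor offers 40.8, keeping 19.2.
Round 3 (the studio proposes): the distributor can get 19.2 next round, worth 0.42 × 19.2 = 8.064 now. The studio offers 8.064 and keeps 60 − 8.064 = 51.936.
Round 2 (the distributor proposes): the studio can get 51.936 next round, worth 0.68 × 51.936 = 35.31648 now, so the distributor offers 35.31648, keeping 24.68352.
Round 1 (the studio proposes): the distributor can get 24.68352 next round, worth 0.42 × 24.68352 = 10.3670784 now; the studio offers that and keeps 49.6329216.

49.63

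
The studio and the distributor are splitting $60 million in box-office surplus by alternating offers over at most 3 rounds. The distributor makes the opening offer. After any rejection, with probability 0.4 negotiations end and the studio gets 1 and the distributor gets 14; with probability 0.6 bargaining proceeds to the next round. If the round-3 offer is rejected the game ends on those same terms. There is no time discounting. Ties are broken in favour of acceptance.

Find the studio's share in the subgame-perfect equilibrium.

11.8

Round 3 (the distributor proposes): the studio gets 1 if talks fail, so the distributor offers 1 and keeps 59.
Round 2 (the studio proposes): rejecting gives the distributor an expected 0.6 × 59 + 0.4 × 14 = 41, so the studio offers 41, keeping 19.
Round 1 (the distributor proposes): rejecting gives the studio an expected 0.6 × 19 + 0.4 × 1 = 11.8; the distributor offers that and keeps 48.2.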